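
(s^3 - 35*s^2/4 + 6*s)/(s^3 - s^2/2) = (4*s^2 - 35*s + 24)/(2*s*(2*s - 1))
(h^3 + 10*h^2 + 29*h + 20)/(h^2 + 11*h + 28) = (h^2 + 6*h + 5)/(h + 7)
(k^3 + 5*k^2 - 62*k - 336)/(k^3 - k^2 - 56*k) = (k + 6)/k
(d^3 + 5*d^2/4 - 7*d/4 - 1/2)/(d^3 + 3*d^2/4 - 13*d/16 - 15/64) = 16*(d^2 + d - 2)/(16*d^2 + 8*d - 15)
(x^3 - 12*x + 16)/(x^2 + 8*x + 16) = (x^2 - 4*x + 4)/(x + 4)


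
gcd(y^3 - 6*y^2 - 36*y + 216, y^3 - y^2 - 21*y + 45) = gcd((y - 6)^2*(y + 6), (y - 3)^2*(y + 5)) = 1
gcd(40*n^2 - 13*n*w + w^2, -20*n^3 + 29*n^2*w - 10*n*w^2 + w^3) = -5*n + w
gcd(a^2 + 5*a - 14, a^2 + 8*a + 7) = a + 7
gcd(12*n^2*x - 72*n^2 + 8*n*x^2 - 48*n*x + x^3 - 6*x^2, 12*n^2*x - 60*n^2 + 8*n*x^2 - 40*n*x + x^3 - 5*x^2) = 12*n^2 + 8*n*x + x^2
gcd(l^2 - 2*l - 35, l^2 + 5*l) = l + 5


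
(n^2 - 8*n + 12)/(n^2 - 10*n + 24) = (n - 2)/(n - 4)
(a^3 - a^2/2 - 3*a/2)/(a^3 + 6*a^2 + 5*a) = (a - 3/2)/(a + 5)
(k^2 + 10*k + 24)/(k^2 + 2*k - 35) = (k^2 + 10*k + 24)/(k^2 + 2*k - 35)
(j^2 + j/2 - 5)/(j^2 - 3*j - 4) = (-j^2 - j/2 + 5)/(-j^2 + 3*j + 4)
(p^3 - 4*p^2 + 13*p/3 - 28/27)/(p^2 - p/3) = p - 11/3 + 28/(9*p)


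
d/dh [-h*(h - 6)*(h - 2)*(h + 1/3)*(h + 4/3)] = -5*h^4 + 76*h^3/3 + 8*h^2/3 - 296*h/9 - 16/3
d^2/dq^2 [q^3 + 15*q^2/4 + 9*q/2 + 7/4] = 6*q + 15/2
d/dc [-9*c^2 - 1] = -18*c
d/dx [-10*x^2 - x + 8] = -20*x - 1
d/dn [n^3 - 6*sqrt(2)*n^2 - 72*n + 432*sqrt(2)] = 3*n^2 - 12*sqrt(2)*n - 72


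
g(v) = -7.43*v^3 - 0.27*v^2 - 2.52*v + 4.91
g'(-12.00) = -3205.80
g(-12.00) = 12835.31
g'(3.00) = -204.75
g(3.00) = -205.69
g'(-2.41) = -130.68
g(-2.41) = 113.42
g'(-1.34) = -41.82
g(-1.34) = 25.68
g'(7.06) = -1117.35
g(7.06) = -2640.92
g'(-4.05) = -365.94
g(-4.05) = 504.26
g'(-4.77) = -507.11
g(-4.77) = 817.17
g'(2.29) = -120.65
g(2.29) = -91.50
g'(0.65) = -12.29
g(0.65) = 1.12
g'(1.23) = -36.91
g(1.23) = -12.42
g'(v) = -22.29*v^2 - 0.54*v - 2.52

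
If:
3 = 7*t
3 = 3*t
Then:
No Solution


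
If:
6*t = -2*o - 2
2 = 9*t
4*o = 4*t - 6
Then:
No Solution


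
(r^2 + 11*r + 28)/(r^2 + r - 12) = (r + 7)/(r - 3)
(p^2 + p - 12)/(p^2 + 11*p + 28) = (p - 3)/(p + 7)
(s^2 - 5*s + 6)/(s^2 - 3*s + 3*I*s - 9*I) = (s - 2)/(s + 3*I)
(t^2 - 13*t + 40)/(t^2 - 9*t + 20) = (t - 8)/(t - 4)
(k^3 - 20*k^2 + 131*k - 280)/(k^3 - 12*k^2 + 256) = (k^2 - 12*k + 35)/(k^2 - 4*k - 32)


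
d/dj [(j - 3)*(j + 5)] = 2*j + 2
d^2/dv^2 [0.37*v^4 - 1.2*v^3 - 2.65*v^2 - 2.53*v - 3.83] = 4.44*v^2 - 7.2*v - 5.3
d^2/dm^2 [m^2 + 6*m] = 2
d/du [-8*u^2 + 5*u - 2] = 5 - 16*u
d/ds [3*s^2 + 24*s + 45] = 6*s + 24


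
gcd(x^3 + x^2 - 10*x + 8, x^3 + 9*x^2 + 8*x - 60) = x - 2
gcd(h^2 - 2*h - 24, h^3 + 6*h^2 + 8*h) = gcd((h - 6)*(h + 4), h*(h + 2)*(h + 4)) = h + 4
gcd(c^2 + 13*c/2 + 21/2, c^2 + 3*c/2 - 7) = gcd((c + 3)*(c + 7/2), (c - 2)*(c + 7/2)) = c + 7/2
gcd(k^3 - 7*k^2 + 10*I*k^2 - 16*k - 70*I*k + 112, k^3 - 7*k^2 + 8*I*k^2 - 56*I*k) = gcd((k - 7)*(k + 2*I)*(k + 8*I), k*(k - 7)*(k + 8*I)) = k^2 + k*(-7 + 8*I) - 56*I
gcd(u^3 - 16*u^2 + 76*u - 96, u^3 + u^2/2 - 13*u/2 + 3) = u - 2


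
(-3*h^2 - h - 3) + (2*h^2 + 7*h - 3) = -h^2 + 6*h - 6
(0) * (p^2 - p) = 0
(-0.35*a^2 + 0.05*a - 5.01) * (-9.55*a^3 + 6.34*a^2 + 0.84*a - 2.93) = 3.3425*a^5 - 2.6965*a^4 + 47.8685*a^3 - 30.6959*a^2 - 4.3549*a + 14.6793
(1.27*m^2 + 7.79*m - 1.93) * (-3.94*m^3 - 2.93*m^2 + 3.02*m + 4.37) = -5.0038*m^5 - 34.4137*m^4 - 11.3851*m^3 + 34.7306*m^2 + 28.2137*m - 8.4341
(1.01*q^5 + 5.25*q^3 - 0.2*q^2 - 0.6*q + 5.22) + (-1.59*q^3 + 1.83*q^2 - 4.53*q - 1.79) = 1.01*q^5 + 3.66*q^3 + 1.63*q^2 - 5.13*q + 3.43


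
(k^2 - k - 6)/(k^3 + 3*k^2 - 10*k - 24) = 1/(k + 4)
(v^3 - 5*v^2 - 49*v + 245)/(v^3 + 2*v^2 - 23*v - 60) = (v^2 - 49)/(v^2 + 7*v + 12)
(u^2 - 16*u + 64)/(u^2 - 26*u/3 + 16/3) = 3*(u - 8)/(3*u - 2)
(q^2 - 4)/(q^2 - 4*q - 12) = (q - 2)/(q - 6)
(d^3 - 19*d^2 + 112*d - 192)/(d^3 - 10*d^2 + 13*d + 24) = (d - 8)/(d + 1)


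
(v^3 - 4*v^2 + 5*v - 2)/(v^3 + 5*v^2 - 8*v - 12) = (v^2 - 2*v + 1)/(v^2 + 7*v + 6)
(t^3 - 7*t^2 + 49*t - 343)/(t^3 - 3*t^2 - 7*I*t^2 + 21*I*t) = (t^2 + 7*t*(-1 + I) - 49*I)/(t*(t - 3))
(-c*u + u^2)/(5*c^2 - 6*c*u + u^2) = u/(-5*c + u)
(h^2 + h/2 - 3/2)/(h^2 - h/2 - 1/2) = (2*h + 3)/(2*h + 1)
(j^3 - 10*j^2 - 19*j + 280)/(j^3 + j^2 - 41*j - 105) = (j - 8)/(j + 3)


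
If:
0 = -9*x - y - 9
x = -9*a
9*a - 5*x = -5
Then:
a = -5/54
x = 5/6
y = -33/2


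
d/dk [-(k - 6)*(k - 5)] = 11 - 2*k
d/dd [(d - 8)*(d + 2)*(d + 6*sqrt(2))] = 3*d^2 - 12*d + 12*sqrt(2)*d - 36*sqrt(2) - 16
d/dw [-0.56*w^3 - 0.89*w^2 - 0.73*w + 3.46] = -1.68*w^2 - 1.78*w - 0.73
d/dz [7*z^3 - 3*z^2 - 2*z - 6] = 21*z^2 - 6*z - 2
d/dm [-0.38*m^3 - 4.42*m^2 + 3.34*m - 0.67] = -1.14*m^2 - 8.84*m + 3.34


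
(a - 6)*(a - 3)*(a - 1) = a^3 - 10*a^2 + 27*a - 18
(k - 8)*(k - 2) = k^2 - 10*k + 16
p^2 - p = p*(p - 1)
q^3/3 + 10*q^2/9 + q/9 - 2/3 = (q/3 + 1)*(q - 2/3)*(q + 1)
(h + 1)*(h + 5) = h^2 + 6*h + 5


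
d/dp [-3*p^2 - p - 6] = -6*p - 1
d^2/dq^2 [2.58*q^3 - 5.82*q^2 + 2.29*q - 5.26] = 15.48*q - 11.64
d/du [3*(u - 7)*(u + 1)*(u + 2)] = 9*u^2 - 24*u - 57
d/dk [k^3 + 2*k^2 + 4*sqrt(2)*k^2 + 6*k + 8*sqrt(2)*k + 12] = 3*k^2 + 4*k + 8*sqrt(2)*k + 6 + 8*sqrt(2)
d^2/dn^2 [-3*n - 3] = 0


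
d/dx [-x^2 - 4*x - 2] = -2*x - 4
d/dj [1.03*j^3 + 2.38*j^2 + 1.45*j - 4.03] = 3.09*j^2 + 4.76*j + 1.45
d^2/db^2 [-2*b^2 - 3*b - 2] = -4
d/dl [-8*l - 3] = -8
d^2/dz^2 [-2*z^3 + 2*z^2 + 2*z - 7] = 4 - 12*z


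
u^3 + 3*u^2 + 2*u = u*(u + 1)*(u + 2)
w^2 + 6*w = w*(w + 6)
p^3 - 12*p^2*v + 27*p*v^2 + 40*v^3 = (p - 8*v)*(p - 5*v)*(p + v)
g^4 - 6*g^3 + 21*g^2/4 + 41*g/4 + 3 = (g - 4)*(g - 3)*(g + 1/2)^2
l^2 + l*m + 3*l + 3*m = (l + 3)*(l + m)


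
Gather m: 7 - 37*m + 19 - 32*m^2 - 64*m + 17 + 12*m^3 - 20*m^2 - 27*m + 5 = 12*m^3 - 52*m^2 - 128*m + 48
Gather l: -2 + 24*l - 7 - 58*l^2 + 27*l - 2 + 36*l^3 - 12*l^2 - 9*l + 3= 36*l^3 - 70*l^2 + 42*l - 8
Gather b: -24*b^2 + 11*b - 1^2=-24*b^2 + 11*b - 1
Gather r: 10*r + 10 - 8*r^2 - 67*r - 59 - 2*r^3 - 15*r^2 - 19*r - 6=-2*r^3 - 23*r^2 - 76*r - 55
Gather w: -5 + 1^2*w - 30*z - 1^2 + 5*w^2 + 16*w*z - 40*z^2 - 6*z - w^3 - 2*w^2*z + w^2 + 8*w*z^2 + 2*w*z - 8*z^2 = -w^3 + w^2*(6 - 2*z) + w*(8*z^2 + 18*z + 1) - 48*z^2 - 36*z - 6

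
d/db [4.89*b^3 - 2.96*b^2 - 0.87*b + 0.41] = 14.67*b^2 - 5.92*b - 0.87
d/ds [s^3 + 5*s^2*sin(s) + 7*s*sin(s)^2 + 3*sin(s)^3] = 5*s^2*cos(s) + 3*s^2 + 10*s*sin(s) + 7*s*sin(2*s) + 9*sin(s)^2*cos(s) + 7*sin(s)^2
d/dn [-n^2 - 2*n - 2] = -2*n - 2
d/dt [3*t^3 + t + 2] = 9*t^2 + 1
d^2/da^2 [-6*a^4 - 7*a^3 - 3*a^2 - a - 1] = -72*a^2 - 42*a - 6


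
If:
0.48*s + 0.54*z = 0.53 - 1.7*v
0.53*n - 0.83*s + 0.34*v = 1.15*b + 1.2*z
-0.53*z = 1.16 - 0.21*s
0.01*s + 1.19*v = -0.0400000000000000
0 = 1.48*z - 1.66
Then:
No Solution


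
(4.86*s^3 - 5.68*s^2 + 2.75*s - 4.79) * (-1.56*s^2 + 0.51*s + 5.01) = -7.5816*s^5 + 11.3394*s^4 + 17.1618*s^3 - 19.5819*s^2 + 11.3346*s - 23.9979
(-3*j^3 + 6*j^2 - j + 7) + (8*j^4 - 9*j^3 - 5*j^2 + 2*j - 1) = 8*j^4 - 12*j^3 + j^2 + j + 6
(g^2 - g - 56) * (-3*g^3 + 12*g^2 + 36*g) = -3*g^5 + 15*g^4 + 192*g^3 - 708*g^2 - 2016*g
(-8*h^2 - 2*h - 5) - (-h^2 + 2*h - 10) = -7*h^2 - 4*h + 5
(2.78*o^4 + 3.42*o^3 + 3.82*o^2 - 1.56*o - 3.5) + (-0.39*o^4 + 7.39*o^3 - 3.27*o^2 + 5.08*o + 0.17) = 2.39*o^4 + 10.81*o^3 + 0.55*o^2 + 3.52*o - 3.33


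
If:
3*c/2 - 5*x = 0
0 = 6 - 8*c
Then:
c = 3/4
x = 9/40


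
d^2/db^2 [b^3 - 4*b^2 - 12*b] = 6*b - 8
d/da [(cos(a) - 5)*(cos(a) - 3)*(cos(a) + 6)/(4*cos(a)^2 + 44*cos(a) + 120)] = (sin(a)^2 - 10*cos(a) + 54)*sin(a)/(4*(cos(a) + 5)^2)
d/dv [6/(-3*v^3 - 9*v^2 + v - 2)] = 6*(9*v^2 + 18*v - 1)/(3*v^3 + 9*v^2 - v + 2)^2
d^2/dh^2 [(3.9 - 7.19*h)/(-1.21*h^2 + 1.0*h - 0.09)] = ((23.818 - 52.1994*h)*(1.21*h^2 - 1.0*h + 0.09) + (2.42*h - 1.0)*(4.84*h - 2.0)*(7.19*h - 3.9))/(1.21*h^2 - 1.0*h + 0.09)^3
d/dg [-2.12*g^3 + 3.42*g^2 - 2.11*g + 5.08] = -6.36*g^2 + 6.84*g - 2.11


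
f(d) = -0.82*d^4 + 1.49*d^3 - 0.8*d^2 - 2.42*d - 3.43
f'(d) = -3.28*d^3 + 4.47*d^2 - 1.6*d - 2.42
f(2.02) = -12.95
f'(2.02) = -14.45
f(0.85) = -5.58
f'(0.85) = -2.56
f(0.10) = -3.68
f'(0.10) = -2.54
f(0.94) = -5.81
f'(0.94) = -2.70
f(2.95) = -41.38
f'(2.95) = -52.45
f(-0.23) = -2.94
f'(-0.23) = -1.78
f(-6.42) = -1808.14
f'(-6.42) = 1060.01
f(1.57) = -8.42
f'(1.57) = -6.61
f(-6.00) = -1402.27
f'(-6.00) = 876.58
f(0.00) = -3.43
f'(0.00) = -2.42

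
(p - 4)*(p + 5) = p^2 + p - 20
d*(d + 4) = d^2 + 4*d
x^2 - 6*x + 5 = (x - 5)*(x - 1)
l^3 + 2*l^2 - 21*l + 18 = (l - 3)*(l - 1)*(l + 6)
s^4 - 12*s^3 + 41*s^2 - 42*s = s*(s - 7)*(s - 3)*(s - 2)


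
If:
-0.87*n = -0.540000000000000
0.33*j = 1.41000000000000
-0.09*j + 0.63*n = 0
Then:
No Solution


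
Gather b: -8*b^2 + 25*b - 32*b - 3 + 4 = -8*b^2 - 7*b + 1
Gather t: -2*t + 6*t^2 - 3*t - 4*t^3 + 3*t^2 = -4*t^3 + 9*t^2 - 5*t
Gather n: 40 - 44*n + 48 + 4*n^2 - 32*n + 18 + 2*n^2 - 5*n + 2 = 6*n^2 - 81*n + 108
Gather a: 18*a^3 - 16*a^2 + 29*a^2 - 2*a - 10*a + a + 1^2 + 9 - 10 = 18*a^3 + 13*a^2 - 11*a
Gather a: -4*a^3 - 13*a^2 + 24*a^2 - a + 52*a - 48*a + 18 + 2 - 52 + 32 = -4*a^3 + 11*a^2 + 3*a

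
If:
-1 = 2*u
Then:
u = -1/2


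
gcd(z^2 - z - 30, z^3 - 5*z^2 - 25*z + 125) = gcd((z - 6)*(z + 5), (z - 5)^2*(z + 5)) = z + 5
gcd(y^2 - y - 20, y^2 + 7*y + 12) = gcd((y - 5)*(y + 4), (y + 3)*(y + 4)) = y + 4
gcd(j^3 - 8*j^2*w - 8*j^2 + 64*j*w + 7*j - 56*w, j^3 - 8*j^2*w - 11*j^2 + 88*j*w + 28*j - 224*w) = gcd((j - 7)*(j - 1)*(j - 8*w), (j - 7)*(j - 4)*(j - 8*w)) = -j^2 + 8*j*w + 7*j - 56*w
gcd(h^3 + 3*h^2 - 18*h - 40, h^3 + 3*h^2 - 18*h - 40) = h^3 + 3*h^2 - 18*h - 40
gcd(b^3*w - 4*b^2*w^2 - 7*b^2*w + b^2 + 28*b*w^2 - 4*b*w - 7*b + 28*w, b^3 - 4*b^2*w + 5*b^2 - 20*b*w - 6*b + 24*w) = -b + 4*w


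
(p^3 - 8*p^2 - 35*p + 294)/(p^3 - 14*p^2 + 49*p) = (p + 6)/p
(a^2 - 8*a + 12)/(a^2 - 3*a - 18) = (a - 2)/(a + 3)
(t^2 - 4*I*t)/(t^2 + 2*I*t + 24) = t/(t + 6*I)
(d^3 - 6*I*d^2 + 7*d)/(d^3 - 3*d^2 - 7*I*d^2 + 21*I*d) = (d + I)/(d - 3)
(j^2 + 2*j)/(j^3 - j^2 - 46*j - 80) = j/(j^2 - 3*j - 40)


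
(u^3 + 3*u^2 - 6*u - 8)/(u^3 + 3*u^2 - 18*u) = (u^3 + 3*u^2 - 6*u - 8)/(u*(u^2 + 3*u - 18))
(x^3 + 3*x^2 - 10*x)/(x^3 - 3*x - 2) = x*(x + 5)/(x^2 + 2*x + 1)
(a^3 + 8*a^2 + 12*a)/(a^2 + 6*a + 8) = a*(a + 6)/(a + 4)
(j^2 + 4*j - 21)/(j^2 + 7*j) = (j - 3)/j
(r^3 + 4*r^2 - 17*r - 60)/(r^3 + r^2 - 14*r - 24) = (r + 5)/(r + 2)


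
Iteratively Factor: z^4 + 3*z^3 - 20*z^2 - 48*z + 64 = (z - 4)*(z^3 + 7*z^2 + 8*z - 16) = (z - 4)*(z - 1)*(z^2 + 8*z + 16) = (z - 4)*(z - 1)*(z + 4)*(z + 4)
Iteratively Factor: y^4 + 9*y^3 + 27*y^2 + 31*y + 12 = (y + 1)*(y^3 + 8*y^2 + 19*y + 12) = (y + 1)*(y + 3)*(y^2 + 5*y + 4) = (y + 1)*(y + 3)*(y + 4)*(y + 1)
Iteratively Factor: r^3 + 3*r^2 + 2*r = (r)*(r^2 + 3*r + 2) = r*(r + 2)*(r + 1)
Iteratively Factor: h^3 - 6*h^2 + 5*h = (h - 5)*(h^2 - h) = (h - 5)*(h - 1)*(h)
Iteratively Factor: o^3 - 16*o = (o - 4)*(o^2 + 4*o) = (o - 4)*(o + 4)*(o)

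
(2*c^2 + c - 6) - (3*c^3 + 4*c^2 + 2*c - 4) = -3*c^3 - 2*c^2 - c - 2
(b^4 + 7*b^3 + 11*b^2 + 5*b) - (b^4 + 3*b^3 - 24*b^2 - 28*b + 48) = 4*b^3 + 35*b^2 + 33*b - 48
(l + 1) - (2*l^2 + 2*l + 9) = -2*l^2 - l - 8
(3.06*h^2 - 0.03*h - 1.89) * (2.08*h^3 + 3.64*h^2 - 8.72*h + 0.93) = 6.3648*h^5 + 11.076*h^4 - 30.7236*h^3 - 3.7722*h^2 + 16.4529*h - 1.7577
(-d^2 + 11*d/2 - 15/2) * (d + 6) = -d^3 - d^2/2 + 51*d/2 - 45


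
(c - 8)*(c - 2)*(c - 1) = c^3 - 11*c^2 + 26*c - 16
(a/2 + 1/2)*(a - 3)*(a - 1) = a^3/2 - 3*a^2/2 - a/2 + 3/2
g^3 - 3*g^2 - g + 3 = (g - 3)*(g - 1)*(g + 1)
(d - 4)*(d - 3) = d^2 - 7*d + 12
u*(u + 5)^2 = u^3 + 10*u^2 + 25*u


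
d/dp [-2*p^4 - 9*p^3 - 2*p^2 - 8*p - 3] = -8*p^3 - 27*p^2 - 4*p - 8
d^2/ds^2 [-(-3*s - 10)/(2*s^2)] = 3*(s + 10)/s^4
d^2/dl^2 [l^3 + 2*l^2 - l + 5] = 6*l + 4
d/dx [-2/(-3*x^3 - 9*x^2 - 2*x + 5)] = 2*(-9*x^2 - 18*x - 2)/(3*x^3 + 9*x^2 + 2*x - 5)^2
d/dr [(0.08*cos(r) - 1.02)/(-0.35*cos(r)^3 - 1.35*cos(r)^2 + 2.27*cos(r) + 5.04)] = (-0.056*cos(r)^3 + 0.963*cos(r)^2 + 2.754*cos(r) - 2.7186)*sin(r)/(0.1225*cos(r)^6 + 0.945*cos(r)^5 + 0.2335*cos(r)^4 - 9.657*cos(r)^3 - 8.4551*cos(r)^2 + 22.8816*cos(r) + 25.4016)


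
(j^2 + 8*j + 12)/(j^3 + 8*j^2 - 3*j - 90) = (j + 2)/(j^2 + 2*j - 15)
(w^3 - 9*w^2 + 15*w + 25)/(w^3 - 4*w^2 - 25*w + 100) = (w^2 - 4*w - 5)/(w^2 + w - 20)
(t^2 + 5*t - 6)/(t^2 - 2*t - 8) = (-t^2 - 5*t + 6)/(-t^2 + 2*t + 8)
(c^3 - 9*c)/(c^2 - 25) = c*(c^2 - 9)/(c^2 - 25)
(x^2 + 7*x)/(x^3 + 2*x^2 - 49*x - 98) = x/(x^2 - 5*x - 14)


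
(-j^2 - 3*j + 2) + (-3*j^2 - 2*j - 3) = -4*j^2 - 5*j - 1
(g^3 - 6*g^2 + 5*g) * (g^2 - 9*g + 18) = g^5 - 15*g^4 + 77*g^3 - 153*g^2 + 90*g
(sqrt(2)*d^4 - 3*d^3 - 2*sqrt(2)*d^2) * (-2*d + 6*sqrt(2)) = -2*sqrt(2)*d^5 + 18*d^4 - 14*sqrt(2)*d^3 - 24*d^2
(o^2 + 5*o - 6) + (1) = o^2 + 5*o - 5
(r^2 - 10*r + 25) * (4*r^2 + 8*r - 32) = 4*r^4 - 32*r^3 - 12*r^2 + 520*r - 800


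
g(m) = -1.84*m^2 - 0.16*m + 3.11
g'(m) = -3.68*m - 0.16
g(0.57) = 2.42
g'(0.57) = -2.26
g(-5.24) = -46.57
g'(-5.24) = 19.12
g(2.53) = -9.07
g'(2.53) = -9.47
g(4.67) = -37.77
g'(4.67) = -17.35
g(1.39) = -0.67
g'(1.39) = -5.28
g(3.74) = -23.23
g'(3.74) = -13.92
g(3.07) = -14.72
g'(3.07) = -11.46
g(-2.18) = -5.29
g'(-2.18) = 7.86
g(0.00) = 3.11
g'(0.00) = -0.16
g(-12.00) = -259.93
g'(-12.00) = 44.00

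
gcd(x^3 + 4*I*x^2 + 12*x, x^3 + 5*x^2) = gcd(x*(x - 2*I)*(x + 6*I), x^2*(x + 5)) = x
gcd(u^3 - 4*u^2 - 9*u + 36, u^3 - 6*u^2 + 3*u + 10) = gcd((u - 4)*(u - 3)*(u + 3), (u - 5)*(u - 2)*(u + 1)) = 1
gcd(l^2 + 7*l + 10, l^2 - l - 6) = l + 2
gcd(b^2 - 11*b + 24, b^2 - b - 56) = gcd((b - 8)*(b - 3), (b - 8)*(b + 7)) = b - 8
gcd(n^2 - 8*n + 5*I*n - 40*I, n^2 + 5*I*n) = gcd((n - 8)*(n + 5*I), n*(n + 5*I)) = n + 5*I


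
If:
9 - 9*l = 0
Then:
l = 1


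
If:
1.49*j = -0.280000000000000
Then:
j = -0.19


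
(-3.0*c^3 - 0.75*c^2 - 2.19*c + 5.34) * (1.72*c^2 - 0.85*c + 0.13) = -5.16*c^5 + 1.26*c^4 - 3.5193*c^3 + 10.9488*c^2 - 4.8237*c + 0.6942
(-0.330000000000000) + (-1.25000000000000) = -1.58000000000000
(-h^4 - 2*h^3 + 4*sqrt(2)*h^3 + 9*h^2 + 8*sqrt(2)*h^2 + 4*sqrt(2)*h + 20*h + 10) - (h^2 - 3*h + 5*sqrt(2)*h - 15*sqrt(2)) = -h^4 - 2*h^3 + 4*sqrt(2)*h^3 + 8*h^2 + 8*sqrt(2)*h^2 - sqrt(2)*h + 23*h + 10 + 15*sqrt(2)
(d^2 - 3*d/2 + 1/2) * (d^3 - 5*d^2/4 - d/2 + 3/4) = d^5 - 11*d^4/4 + 15*d^3/8 + 7*d^2/8 - 11*d/8 + 3/8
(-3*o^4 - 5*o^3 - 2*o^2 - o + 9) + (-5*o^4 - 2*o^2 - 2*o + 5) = -8*o^4 - 5*o^3 - 4*o^2 - 3*o + 14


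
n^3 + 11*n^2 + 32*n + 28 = (n + 2)^2*(n + 7)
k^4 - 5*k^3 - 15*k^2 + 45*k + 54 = (k - 6)*(k - 3)*(k + 1)*(k + 3)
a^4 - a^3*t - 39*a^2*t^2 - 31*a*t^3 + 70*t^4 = (a - 7*t)*(a - t)*(a + 2*t)*(a + 5*t)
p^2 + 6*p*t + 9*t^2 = (p + 3*t)^2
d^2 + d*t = d*(d + t)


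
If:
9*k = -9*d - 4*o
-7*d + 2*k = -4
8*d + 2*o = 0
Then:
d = 36/49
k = 4/7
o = -144/49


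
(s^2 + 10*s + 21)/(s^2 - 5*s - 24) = (s + 7)/(s - 8)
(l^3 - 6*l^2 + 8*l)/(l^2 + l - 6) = l*(l - 4)/(l + 3)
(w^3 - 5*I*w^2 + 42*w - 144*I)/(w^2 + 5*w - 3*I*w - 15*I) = (w^2 - 2*I*w + 48)/(w + 5)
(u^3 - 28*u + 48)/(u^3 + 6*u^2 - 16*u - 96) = (u - 2)/(u + 4)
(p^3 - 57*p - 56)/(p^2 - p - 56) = p + 1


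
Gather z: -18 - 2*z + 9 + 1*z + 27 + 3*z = 2*z + 18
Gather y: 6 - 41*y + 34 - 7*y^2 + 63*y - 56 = -7*y^2 + 22*y - 16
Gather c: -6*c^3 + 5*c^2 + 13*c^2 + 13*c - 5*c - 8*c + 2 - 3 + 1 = -6*c^3 + 18*c^2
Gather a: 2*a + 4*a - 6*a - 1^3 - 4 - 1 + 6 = 0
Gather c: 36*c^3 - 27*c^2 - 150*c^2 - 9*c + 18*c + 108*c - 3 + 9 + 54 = 36*c^3 - 177*c^2 + 117*c + 60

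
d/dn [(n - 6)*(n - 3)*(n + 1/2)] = 3*n^2 - 17*n + 27/2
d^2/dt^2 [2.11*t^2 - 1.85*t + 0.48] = 4.22000000000000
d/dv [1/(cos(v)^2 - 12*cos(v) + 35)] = 2*(cos(v) - 6)*sin(v)/(cos(v)^2 - 12*cos(v) + 35)^2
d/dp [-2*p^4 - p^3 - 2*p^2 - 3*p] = -8*p^3 - 3*p^2 - 4*p - 3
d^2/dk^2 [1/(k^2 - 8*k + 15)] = 2*(-k^2 + 8*k + 4*(k - 4)^2 - 15)/(k^2 - 8*k + 15)^3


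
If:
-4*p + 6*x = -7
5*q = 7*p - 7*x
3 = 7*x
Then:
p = 67/28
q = 11/4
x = 3/7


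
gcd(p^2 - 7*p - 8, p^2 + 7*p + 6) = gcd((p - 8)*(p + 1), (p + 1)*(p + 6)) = p + 1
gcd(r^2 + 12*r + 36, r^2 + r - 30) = r + 6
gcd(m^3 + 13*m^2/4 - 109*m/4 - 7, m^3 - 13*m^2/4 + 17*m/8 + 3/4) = m + 1/4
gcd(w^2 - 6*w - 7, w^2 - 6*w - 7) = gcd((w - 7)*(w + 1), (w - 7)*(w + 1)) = w^2 - 6*w - 7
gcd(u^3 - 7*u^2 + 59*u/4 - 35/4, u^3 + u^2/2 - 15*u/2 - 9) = 1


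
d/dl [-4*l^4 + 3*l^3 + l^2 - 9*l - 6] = -16*l^3 + 9*l^2 + 2*l - 9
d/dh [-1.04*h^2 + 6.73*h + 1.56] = 6.73 - 2.08*h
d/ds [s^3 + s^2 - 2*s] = 3*s^2 + 2*s - 2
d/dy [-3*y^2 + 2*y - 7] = 2 - 6*y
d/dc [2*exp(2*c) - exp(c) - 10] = (4*exp(c) - 1)*exp(c)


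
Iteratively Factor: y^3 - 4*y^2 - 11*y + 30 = (y + 3)*(y^2 - 7*y + 10) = (y - 5)*(y + 3)*(y - 2)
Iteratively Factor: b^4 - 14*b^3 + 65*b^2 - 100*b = (b - 4)*(b^3 - 10*b^2 + 25*b) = (b - 5)*(b - 4)*(b^2 - 5*b) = b*(b - 5)*(b - 4)*(b - 5)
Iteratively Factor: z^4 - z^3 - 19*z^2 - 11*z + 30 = (z - 1)*(z^3 - 19*z - 30) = (z - 5)*(z - 1)*(z^2 + 5*z + 6) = (z - 5)*(z - 1)*(z + 2)*(z + 3)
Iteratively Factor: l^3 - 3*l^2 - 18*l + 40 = (l + 4)*(l^2 - 7*l + 10) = (l - 5)*(l + 4)*(l - 2)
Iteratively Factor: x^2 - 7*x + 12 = (x - 3)*(x - 4)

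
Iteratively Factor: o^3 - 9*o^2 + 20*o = (o)*(o^2 - 9*o + 20) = o*(o - 5)*(o - 4)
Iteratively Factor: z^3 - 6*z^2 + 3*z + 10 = (z - 5)*(z^2 - z - 2) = (z - 5)*(z + 1)*(z - 2)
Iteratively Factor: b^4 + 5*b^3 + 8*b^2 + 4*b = (b)*(b^3 + 5*b^2 + 8*b + 4) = b*(b + 1)*(b^2 + 4*b + 4) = b*(b + 1)*(b + 2)*(b + 2)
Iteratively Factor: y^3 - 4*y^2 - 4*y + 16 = (y - 2)*(y^2 - 2*y - 8) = (y - 4)*(y - 2)*(y + 2)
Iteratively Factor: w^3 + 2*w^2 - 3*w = (w)*(w^2 + 2*w - 3) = w*(w - 1)*(w + 3)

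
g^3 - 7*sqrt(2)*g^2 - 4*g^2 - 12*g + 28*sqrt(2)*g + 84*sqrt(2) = (g - 6)*(g + 2)*(g - 7*sqrt(2))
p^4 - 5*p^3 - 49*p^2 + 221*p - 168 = (p - 8)*(p - 3)*(p - 1)*(p + 7)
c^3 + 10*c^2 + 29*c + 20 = (c + 1)*(c + 4)*(c + 5)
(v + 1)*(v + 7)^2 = v^3 + 15*v^2 + 63*v + 49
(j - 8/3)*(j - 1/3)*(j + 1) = j^3 - 2*j^2 - 19*j/9 + 8/9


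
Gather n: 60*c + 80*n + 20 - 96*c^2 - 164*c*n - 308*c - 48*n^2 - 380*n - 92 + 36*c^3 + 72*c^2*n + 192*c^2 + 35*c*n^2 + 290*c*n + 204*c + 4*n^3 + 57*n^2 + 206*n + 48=36*c^3 + 96*c^2 - 44*c + 4*n^3 + n^2*(35*c + 9) + n*(72*c^2 + 126*c - 94) - 24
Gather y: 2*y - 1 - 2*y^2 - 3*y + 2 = -2*y^2 - y + 1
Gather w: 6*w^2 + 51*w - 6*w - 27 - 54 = 6*w^2 + 45*w - 81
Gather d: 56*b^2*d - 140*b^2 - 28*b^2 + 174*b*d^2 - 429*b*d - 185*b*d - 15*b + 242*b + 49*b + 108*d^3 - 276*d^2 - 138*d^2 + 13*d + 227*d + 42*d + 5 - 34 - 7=-168*b^2 + 276*b + 108*d^3 + d^2*(174*b - 414) + d*(56*b^2 - 614*b + 282) - 36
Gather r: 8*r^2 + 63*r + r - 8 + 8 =8*r^2 + 64*r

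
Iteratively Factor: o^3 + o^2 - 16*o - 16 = (o + 1)*(o^2 - 16) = (o + 1)*(o + 4)*(o - 4)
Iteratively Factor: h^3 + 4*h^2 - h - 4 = (h + 1)*(h^2 + 3*h - 4) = (h - 1)*(h + 1)*(h + 4)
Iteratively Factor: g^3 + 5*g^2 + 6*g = (g)*(g^2 + 5*g + 6) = g*(g + 3)*(g + 2)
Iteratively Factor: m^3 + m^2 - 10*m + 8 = (m - 2)*(m^2 + 3*m - 4) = (m - 2)*(m - 1)*(m + 4)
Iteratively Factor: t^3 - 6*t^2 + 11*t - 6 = (t - 1)*(t^2 - 5*t + 6) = (t - 2)*(t - 1)*(t - 3)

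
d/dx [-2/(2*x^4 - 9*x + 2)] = 2*(8*x^3 - 9)/(2*x^4 - 9*x + 2)^2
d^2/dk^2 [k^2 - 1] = 2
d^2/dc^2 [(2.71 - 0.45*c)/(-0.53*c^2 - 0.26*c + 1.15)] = ((2.6386 - 1.431*c)*(0.53*c^2 + 0.26*c - 1.15) + (0.45*c - 2.71)*(1.06*c + 0.26)*(2.12*c + 0.52))/(0.53*c^2 + 0.26*c - 1.15)^3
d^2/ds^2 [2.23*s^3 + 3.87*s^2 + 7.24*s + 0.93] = 13.38*s + 7.74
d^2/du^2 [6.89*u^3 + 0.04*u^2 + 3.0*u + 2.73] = 41.34*u + 0.08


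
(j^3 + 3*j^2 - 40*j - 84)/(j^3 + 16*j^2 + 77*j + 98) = (j - 6)/(j + 7)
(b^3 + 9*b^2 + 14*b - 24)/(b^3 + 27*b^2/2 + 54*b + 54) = 2*(b^2 + 3*b - 4)/(2*b^2 + 15*b + 18)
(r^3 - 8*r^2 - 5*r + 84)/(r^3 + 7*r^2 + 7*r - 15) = (r^2 - 11*r + 28)/(r^2 + 4*r - 5)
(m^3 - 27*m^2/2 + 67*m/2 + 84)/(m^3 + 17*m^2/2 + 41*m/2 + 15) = (m^2 - 15*m + 56)/(m^2 + 7*m + 10)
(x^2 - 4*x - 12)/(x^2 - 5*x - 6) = (x + 2)/(x + 1)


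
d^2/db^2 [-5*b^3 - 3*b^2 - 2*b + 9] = -30*b - 6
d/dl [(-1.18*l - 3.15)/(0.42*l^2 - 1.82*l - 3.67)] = (0.4956*l^2 + 2.646*l - 1.4024)/(0.1764*l^4 - 1.5288*l^3 + 0.2296*l^2 + 13.3588*l + 13.4689)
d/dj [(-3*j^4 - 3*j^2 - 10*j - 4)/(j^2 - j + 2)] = (-6*j^5 + 9*j^4 - 24*j^3 + 13*j^2 - 4*j - 24)/(j^4 - 2*j^3 + 5*j^2 - 4*j + 4)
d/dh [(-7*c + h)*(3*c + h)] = -4*c + 2*h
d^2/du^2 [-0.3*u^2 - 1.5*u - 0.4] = -0.600000000000000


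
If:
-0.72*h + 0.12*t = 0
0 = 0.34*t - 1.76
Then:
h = 0.86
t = 5.18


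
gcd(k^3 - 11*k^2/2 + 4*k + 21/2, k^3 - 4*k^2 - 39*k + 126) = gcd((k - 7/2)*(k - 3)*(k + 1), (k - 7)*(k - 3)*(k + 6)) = k - 3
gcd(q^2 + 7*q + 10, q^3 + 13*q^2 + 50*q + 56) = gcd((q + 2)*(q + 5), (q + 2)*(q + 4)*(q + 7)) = q + 2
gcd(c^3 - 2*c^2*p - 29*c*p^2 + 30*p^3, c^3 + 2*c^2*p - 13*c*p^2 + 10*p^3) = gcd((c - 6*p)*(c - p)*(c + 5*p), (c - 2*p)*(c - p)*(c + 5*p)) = -c^2 - 4*c*p + 5*p^2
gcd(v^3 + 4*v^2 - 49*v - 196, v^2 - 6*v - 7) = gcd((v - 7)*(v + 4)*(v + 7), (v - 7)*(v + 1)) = v - 7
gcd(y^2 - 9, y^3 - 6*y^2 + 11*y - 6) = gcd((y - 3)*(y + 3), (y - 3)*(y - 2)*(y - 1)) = y - 3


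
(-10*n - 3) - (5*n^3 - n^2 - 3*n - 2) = -5*n^3 + n^2 - 7*n - 1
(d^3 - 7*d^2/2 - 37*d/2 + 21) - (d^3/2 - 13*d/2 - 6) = d^3/2 - 7*d^2/2 - 12*d + 27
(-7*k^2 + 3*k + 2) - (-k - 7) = -7*k^2 + 4*k + 9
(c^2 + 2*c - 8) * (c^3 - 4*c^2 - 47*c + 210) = c^5 - 2*c^4 - 63*c^3 + 148*c^2 + 796*c - 1680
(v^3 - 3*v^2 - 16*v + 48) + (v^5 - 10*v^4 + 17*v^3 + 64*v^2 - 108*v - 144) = v^5 - 10*v^4 + 18*v^3 + 61*v^2 - 124*v - 96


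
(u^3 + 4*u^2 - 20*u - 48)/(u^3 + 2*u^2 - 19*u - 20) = (u^2 + 8*u + 12)/(u^2 + 6*u + 5)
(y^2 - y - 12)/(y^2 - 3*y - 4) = (y + 3)/(y + 1)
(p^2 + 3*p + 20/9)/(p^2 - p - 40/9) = (3*p + 4)/(3*p - 8)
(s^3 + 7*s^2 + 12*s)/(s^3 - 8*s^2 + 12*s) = (s^2 + 7*s + 12)/(s^2 - 8*s + 12)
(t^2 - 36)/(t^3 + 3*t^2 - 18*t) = (t - 6)/(t*(t - 3))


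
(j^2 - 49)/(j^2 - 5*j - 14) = (j + 7)/(j + 2)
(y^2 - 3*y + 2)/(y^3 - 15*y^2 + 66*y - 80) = (y - 1)/(y^2 - 13*y + 40)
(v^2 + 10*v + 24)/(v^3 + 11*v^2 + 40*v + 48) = (v + 6)/(v^2 + 7*v + 12)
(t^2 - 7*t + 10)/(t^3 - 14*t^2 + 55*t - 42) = (t^2 - 7*t + 10)/(t^3 - 14*t^2 + 55*t - 42)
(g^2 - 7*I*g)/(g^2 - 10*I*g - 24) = g*(-g + 7*I)/(-g^2 + 10*I*g + 24)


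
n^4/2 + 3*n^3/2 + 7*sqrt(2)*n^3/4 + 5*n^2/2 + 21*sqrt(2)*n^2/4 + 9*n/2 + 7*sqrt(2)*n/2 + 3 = (n + 2)*(n + 3*sqrt(2))*(sqrt(2)*n/2 + 1/2)*(sqrt(2)*n/2 + sqrt(2)/2)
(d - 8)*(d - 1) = d^2 - 9*d + 8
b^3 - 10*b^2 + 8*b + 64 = (b - 8)*(b - 4)*(b + 2)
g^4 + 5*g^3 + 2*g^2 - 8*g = g*(g - 1)*(g + 2)*(g + 4)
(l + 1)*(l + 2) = l^2 + 3*l + 2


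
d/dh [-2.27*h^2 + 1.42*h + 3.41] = 1.42 - 4.54*h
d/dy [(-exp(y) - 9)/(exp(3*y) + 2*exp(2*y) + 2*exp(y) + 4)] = ((exp(y) + 9)*(3*exp(2*y) + 4*exp(y) + 2) - exp(3*y) - 2*exp(2*y) - 2*exp(y) - 4)*exp(y)/(exp(3*y) + 2*exp(2*y) + 2*exp(y) + 4)^2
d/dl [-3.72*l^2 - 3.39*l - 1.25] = -7.44*l - 3.39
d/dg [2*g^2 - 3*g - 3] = 4*g - 3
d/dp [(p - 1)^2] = 2*p - 2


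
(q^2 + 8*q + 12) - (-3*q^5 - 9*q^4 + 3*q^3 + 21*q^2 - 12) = 3*q^5 + 9*q^4 - 3*q^3 - 20*q^2 + 8*q + 24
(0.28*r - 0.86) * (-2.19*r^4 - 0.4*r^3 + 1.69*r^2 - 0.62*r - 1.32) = -0.6132*r^5 + 1.7714*r^4 + 0.8172*r^3 - 1.627*r^2 + 0.1636*r + 1.1352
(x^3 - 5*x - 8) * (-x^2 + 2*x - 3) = -x^5 + 2*x^4 + 2*x^3 - 2*x^2 - x + 24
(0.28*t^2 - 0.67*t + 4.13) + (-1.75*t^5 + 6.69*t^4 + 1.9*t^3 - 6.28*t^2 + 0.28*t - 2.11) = -1.75*t^5 + 6.69*t^4 + 1.9*t^3 - 6.0*t^2 - 0.39*t + 2.02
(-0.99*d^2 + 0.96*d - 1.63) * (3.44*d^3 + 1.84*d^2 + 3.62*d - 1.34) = -3.4056*d^5 + 1.4808*d^4 - 7.4246*d^3 + 1.8026*d^2 - 7.187*d + 2.1842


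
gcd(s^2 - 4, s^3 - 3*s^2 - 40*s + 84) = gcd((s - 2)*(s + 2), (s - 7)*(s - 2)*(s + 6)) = s - 2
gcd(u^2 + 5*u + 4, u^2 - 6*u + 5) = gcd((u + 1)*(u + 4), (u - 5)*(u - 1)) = 1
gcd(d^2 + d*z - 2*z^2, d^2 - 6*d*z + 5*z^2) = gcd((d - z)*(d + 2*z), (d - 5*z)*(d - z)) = -d + z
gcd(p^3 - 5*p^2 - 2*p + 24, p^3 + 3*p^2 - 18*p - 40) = p^2 - 2*p - 8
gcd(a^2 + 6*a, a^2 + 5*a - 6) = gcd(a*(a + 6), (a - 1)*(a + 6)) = a + 6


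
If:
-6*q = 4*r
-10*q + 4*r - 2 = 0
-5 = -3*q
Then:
No Solution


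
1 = 1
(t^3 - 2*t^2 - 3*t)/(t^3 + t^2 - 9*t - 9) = t/(t + 3)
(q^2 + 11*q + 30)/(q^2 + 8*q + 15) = (q + 6)/(q + 3)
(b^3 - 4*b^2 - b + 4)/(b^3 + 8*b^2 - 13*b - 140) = (b^2 - 1)/(b^2 + 12*b + 35)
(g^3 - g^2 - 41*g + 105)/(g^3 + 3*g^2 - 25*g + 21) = (g - 5)/(g - 1)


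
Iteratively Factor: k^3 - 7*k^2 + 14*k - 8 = (k - 4)*(k^2 - 3*k + 2) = (k - 4)*(k - 2)*(k - 1)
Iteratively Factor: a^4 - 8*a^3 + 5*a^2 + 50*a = (a + 2)*(a^3 - 10*a^2 + 25*a) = (a - 5)*(a + 2)*(a^2 - 5*a) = (a - 5)^2*(a + 2)*(a)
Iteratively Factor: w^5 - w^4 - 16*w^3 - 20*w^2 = (w)*(w^4 - w^3 - 16*w^2 - 20*w) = w*(w - 5)*(w^3 + 4*w^2 + 4*w) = w^2*(w - 5)*(w^2 + 4*w + 4) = w^2*(w - 5)*(w + 2)*(w + 2)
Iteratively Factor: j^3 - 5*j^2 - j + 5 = (j - 1)*(j^2 - 4*j - 5) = (j - 1)*(j + 1)*(j - 5)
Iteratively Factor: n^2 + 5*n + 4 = (n + 4)*(n + 1)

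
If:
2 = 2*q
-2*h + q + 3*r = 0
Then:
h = 3*r/2 + 1/2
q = 1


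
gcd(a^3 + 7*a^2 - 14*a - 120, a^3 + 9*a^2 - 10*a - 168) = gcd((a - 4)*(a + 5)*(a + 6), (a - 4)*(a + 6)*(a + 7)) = a^2 + 2*a - 24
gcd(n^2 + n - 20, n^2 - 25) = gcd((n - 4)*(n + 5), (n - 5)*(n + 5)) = n + 5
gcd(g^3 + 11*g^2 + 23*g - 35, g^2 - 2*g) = 1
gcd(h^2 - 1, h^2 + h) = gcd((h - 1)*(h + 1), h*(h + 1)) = h + 1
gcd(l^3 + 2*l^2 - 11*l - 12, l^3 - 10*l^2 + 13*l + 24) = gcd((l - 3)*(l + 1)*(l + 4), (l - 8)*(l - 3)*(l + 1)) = l^2 - 2*l - 3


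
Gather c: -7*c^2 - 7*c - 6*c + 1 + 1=-7*c^2 - 13*c + 2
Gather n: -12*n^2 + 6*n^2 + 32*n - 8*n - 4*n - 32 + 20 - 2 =-6*n^2 + 20*n - 14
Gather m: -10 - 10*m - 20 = -10*m - 30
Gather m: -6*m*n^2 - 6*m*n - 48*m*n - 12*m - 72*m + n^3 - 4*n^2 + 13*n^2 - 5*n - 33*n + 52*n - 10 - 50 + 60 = m*(-6*n^2 - 54*n - 84) + n^3 + 9*n^2 + 14*n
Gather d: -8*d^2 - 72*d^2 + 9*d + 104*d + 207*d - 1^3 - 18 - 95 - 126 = -80*d^2 + 320*d - 240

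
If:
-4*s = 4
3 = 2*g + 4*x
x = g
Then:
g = 1/2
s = -1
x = 1/2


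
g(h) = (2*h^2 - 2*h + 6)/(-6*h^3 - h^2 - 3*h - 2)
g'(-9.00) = 0.01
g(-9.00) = 0.04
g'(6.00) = 0.01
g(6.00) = -0.05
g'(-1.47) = 0.98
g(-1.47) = 0.69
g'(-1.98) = 0.36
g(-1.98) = 0.38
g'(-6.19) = 0.01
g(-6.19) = 0.07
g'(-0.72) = 23.50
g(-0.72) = 4.51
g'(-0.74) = 19.69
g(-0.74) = 4.08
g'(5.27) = 0.01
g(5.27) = -0.06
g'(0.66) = 1.69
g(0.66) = -0.90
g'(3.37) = 0.03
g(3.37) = -0.09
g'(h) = (4*h - 2)/(-6*h^3 - h^2 - 3*h - 2) + (2*h^2 - 2*h + 6)*(18*h^2 + 2*h + 3)/(-6*h^3 - h^2 - 3*h - 2)^2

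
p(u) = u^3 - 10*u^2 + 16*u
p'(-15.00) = 991.00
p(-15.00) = -5865.00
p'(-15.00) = 991.00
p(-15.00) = -5865.00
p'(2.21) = -13.55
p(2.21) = -2.69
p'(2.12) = -12.92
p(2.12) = -1.50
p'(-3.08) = 106.06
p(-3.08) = -173.36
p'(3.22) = -17.29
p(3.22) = -18.78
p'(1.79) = -10.19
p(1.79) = 2.33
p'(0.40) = 8.48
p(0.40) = 4.86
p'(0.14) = 13.26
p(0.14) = 2.05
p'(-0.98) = 38.48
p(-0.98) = -26.23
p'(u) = 3*u^2 - 20*u + 16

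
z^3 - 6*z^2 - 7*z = z*(z - 7)*(z + 1)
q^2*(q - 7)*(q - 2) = q^4 - 9*q^3 + 14*q^2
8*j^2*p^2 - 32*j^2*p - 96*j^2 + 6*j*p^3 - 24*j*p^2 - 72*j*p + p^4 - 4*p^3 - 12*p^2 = (2*j + p)*(4*j + p)*(p - 6)*(p + 2)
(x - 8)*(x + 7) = x^2 - x - 56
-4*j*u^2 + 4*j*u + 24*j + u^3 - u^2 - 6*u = (-4*j + u)*(u - 3)*(u + 2)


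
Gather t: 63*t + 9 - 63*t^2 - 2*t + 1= -63*t^2 + 61*t + 10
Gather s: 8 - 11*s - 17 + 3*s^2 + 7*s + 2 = 3*s^2 - 4*s - 7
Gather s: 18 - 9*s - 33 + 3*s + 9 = -6*s - 6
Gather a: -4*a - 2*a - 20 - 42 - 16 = -6*a - 78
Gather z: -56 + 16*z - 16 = 16*z - 72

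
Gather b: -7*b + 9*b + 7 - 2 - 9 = 2*b - 4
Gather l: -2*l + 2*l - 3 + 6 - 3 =0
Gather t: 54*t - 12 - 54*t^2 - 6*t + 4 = -54*t^2 + 48*t - 8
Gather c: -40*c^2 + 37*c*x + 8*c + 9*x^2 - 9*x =-40*c^2 + c*(37*x + 8) + 9*x^2 - 9*x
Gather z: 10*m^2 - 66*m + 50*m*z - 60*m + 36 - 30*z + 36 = 10*m^2 - 126*m + z*(50*m - 30) + 72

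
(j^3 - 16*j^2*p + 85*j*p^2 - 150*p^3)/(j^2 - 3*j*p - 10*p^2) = (j^2 - 11*j*p + 30*p^2)/(j + 2*p)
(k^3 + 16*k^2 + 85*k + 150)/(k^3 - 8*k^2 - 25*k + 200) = (k^2 + 11*k + 30)/(k^2 - 13*k + 40)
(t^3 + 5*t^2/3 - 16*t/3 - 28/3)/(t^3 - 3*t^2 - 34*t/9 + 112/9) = 3*(t + 2)/(3*t - 8)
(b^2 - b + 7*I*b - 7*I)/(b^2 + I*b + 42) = (b - 1)/(b - 6*I)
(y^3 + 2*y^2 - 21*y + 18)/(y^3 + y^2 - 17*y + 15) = (y + 6)/(y + 5)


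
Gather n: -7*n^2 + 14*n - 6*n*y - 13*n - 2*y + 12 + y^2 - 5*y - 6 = -7*n^2 + n*(1 - 6*y) + y^2 - 7*y + 6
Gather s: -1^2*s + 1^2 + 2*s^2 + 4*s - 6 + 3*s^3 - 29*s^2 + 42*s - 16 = 3*s^3 - 27*s^2 + 45*s - 21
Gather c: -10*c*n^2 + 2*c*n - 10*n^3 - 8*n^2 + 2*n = c*(-10*n^2 + 2*n) - 10*n^3 - 8*n^2 + 2*n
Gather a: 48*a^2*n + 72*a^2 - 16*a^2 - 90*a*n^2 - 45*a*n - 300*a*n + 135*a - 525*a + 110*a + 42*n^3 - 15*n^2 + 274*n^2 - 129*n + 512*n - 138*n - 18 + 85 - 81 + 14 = a^2*(48*n + 56) + a*(-90*n^2 - 345*n - 280) + 42*n^3 + 259*n^2 + 245*n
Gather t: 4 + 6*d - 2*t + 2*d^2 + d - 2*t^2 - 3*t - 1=2*d^2 + 7*d - 2*t^2 - 5*t + 3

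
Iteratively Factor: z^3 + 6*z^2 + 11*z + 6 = (z + 2)*(z^2 + 4*z + 3) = (z + 2)*(z + 3)*(z + 1)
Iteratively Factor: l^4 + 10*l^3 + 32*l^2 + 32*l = (l + 4)*(l^3 + 6*l^2 + 8*l) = l*(l + 4)*(l^2 + 6*l + 8) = l*(l + 2)*(l + 4)*(l + 4)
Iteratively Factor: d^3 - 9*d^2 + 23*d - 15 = (d - 1)*(d^2 - 8*d + 15) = (d - 5)*(d - 1)*(d - 3)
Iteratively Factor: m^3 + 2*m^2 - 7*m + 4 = (m - 1)*(m^2 + 3*m - 4) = (m - 1)*(m + 4)*(m - 1)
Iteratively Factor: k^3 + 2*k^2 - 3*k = (k + 3)*(k^2 - k) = k*(k + 3)*(k - 1)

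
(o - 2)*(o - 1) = o^2 - 3*o + 2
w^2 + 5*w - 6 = (w - 1)*(w + 6)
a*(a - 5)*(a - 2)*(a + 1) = a^4 - 6*a^3 + 3*a^2 + 10*a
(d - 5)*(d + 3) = d^2 - 2*d - 15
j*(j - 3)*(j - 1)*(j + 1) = j^4 - 3*j^3 - j^2 + 3*j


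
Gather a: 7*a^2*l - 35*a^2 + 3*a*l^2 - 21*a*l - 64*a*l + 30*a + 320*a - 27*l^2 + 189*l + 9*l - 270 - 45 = a^2*(7*l - 35) + a*(3*l^2 - 85*l + 350) - 27*l^2 + 198*l - 315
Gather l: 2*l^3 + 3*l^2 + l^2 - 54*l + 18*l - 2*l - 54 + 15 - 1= 2*l^3 + 4*l^2 - 38*l - 40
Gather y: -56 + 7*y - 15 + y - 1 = 8*y - 72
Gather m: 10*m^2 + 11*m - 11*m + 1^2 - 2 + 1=10*m^2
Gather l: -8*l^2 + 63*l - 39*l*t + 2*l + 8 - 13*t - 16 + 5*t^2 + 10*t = -8*l^2 + l*(65 - 39*t) + 5*t^2 - 3*t - 8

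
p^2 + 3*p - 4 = (p - 1)*(p + 4)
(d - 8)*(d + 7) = d^2 - d - 56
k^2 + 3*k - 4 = (k - 1)*(k + 4)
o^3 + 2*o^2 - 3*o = o*(o - 1)*(o + 3)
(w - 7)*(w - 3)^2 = w^3 - 13*w^2 + 51*w - 63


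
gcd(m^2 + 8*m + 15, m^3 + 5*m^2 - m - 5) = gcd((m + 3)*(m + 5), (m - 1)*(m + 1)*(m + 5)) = m + 5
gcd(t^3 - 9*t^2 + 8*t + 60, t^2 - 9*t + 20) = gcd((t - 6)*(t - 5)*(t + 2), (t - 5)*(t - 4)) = t - 5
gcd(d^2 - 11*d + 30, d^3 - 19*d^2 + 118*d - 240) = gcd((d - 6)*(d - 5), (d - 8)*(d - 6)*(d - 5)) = d^2 - 11*d + 30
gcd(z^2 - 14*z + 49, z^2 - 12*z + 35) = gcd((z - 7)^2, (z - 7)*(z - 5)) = z - 7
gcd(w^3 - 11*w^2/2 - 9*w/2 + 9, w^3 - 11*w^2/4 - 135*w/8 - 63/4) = w^2 - 9*w/2 - 9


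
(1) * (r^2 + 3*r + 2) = r^2 + 3*r + 2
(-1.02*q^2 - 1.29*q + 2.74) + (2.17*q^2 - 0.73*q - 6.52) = 1.15*q^2 - 2.02*q - 3.78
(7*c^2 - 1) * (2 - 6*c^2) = -42*c^4 + 20*c^2 - 2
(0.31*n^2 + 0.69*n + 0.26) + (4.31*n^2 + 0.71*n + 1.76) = 4.62*n^2 + 1.4*n + 2.02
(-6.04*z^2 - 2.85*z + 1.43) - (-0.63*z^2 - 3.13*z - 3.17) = -5.41*z^2 + 0.28*z + 4.6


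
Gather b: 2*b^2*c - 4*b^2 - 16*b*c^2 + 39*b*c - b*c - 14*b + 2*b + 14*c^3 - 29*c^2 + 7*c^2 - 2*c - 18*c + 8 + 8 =b^2*(2*c - 4) + b*(-16*c^2 + 38*c - 12) + 14*c^3 - 22*c^2 - 20*c + 16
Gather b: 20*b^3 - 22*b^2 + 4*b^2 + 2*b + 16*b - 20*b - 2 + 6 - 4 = 20*b^3 - 18*b^2 - 2*b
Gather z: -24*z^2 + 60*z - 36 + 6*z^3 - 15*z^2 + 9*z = 6*z^3 - 39*z^2 + 69*z - 36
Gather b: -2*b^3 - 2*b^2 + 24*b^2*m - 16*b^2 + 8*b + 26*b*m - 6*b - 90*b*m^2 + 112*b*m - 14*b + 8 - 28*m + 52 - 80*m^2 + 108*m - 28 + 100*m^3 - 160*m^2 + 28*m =-2*b^3 + b^2*(24*m - 18) + b*(-90*m^2 + 138*m - 12) + 100*m^3 - 240*m^2 + 108*m + 32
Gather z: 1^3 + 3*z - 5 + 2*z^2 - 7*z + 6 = 2*z^2 - 4*z + 2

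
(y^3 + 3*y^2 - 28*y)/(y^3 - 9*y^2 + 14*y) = (y^2 + 3*y - 28)/(y^2 - 9*y + 14)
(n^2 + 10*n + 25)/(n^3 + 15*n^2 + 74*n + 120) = (n + 5)/(n^2 + 10*n + 24)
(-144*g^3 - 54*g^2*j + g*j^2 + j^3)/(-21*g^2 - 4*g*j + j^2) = (48*g^2 + 2*g*j - j^2)/(7*g - j)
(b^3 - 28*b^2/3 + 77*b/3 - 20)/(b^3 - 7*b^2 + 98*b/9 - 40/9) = 3*(b - 3)/(3*b - 2)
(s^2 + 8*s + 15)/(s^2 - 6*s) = (s^2 + 8*s + 15)/(s*(s - 6))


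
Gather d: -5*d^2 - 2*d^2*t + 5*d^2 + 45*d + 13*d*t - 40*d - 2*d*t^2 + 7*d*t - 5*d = -2*d^2*t + d*(-2*t^2 + 20*t)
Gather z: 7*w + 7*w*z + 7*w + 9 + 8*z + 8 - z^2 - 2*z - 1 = 14*w - z^2 + z*(7*w + 6) + 16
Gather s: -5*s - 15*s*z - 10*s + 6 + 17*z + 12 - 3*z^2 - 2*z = s*(-15*z - 15) - 3*z^2 + 15*z + 18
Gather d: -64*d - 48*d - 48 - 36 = -112*d - 84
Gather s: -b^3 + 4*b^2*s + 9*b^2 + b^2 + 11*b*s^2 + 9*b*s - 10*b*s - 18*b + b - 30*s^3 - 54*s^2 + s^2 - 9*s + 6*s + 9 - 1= -b^3 + 10*b^2 - 17*b - 30*s^3 + s^2*(11*b - 53) + s*(4*b^2 - b - 3) + 8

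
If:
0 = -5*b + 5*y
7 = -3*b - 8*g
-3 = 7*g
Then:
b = -25/21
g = -3/7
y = -25/21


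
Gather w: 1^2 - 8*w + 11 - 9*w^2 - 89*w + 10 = -9*w^2 - 97*w + 22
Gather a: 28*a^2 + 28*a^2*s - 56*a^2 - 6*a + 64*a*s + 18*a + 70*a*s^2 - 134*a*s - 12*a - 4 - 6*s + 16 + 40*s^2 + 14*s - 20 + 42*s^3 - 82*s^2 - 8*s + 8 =a^2*(28*s - 28) + a*(70*s^2 - 70*s) + 42*s^3 - 42*s^2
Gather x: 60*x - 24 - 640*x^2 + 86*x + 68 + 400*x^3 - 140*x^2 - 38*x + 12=400*x^3 - 780*x^2 + 108*x + 56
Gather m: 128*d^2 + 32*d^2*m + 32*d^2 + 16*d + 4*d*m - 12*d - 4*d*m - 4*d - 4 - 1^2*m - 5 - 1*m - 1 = 160*d^2 + m*(32*d^2 - 2) - 10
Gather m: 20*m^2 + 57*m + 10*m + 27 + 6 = 20*m^2 + 67*m + 33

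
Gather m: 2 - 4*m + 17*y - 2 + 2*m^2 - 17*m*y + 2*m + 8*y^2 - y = 2*m^2 + m*(-17*y - 2) + 8*y^2 + 16*y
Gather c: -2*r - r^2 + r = -r^2 - r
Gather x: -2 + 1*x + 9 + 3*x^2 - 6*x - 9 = 3*x^2 - 5*x - 2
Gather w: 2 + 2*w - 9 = 2*w - 7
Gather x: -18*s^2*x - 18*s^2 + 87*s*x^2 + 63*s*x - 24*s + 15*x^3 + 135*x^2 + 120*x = -18*s^2 - 24*s + 15*x^3 + x^2*(87*s + 135) + x*(-18*s^2 + 63*s + 120)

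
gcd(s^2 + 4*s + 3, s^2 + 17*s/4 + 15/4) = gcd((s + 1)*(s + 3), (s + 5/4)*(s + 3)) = s + 3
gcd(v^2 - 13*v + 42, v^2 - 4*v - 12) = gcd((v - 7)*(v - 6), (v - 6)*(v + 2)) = v - 6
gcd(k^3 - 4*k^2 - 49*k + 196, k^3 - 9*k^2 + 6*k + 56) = k^2 - 11*k + 28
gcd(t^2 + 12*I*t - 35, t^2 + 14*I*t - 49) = t + 7*I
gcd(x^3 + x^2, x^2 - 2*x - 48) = 1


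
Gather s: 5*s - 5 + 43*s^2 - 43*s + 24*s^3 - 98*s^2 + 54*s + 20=24*s^3 - 55*s^2 + 16*s + 15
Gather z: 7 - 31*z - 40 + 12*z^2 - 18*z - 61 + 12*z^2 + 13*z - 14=24*z^2 - 36*z - 108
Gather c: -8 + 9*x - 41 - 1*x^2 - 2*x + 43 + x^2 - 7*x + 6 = 0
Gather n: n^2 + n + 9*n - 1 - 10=n^2 + 10*n - 11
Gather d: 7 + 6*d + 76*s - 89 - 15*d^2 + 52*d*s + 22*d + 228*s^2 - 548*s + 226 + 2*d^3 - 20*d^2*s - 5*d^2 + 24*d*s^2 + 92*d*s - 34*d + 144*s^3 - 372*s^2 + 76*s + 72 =2*d^3 + d^2*(-20*s - 20) + d*(24*s^2 + 144*s - 6) + 144*s^3 - 144*s^2 - 396*s + 216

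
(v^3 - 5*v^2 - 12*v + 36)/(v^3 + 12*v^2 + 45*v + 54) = (v^2 - 8*v + 12)/(v^2 + 9*v + 18)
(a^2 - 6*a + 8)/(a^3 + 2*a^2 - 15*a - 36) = (a - 2)/(a^2 + 6*a + 9)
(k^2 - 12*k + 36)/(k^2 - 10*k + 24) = (k - 6)/(k - 4)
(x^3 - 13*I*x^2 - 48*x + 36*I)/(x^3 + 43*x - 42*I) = (x - 6*I)/(x + 7*I)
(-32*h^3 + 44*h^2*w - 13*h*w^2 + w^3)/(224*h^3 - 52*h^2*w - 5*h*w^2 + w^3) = (-h + w)/(7*h + w)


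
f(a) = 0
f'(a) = 0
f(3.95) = 0.00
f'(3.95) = 0.00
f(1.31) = 0.00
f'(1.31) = 0.00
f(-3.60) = 0.00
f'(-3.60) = 0.00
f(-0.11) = 0.00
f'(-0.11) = 0.00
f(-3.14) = 0.00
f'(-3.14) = 0.00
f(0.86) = 0.00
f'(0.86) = 0.00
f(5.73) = 0.00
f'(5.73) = 0.00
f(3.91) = 0.00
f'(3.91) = 0.00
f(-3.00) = 0.00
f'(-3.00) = 0.00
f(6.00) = 0.00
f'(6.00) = 0.00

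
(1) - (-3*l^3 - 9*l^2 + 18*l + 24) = 3*l^3 + 9*l^2 - 18*l - 23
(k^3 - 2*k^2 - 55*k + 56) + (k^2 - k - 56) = k^3 - k^2 - 56*k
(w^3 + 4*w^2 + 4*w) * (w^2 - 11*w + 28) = w^5 - 7*w^4 - 12*w^3 + 68*w^2 + 112*w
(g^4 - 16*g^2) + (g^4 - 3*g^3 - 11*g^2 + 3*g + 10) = 2*g^4 - 3*g^3 - 27*g^2 + 3*g + 10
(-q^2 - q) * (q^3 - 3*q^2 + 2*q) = -q^5 + 2*q^4 + q^3 - 2*q^2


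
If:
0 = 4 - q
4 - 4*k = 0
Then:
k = 1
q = 4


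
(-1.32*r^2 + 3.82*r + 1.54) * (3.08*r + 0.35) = -4.0656*r^3 + 11.3036*r^2 + 6.0802*r + 0.539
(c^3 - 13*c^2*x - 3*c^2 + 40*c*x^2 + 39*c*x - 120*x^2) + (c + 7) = c^3 - 13*c^2*x - 3*c^2 + 40*c*x^2 + 39*c*x + c - 120*x^2 + 7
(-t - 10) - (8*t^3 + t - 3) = -8*t^3 - 2*t - 7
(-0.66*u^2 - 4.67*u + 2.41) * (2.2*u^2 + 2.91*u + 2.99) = -1.452*u^4 - 12.1946*u^3 - 10.2611*u^2 - 6.9502*u + 7.2059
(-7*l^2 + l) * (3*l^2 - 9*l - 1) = -21*l^4 + 66*l^3 - 2*l^2 - l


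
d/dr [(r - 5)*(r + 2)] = 2*r - 3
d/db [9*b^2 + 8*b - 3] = 18*b + 8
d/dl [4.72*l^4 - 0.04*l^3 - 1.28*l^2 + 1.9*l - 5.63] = 18.88*l^3 - 0.12*l^2 - 2.56*l + 1.9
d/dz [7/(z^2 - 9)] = -14*z/(z^2 - 9)^2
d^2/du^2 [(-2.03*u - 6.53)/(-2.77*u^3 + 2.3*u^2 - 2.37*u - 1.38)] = (93.455922*u^5 + 523.649664*u^4 - 670.818174*u^3 + 371.356446*u^2 - 324.680328*u + 101.530518)/(21.253933*u^9 - 52.94301*u^8 + 98.514219*u^7 - 70.996814*u^6 + 31.536459*u^5 + 37.501362*u^4 - 15.996663*u^3 + 10.113606*u^2 + 13.540284*u + 2.628072)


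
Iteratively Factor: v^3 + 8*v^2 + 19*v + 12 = (v + 3)*(v^2 + 5*v + 4) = (v + 1)*(v + 3)*(v + 4)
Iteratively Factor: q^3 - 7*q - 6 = (q - 3)*(q^2 + 3*q + 2) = (q - 3)*(q + 1)*(q + 2)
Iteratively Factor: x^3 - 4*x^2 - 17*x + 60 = (x + 4)*(x^2 - 8*x + 15) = (x - 3)*(x + 4)*(x - 5)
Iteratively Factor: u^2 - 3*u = (u - 3)*(u)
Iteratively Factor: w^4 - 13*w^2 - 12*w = (w + 3)*(w^3 - 3*w^2 - 4*w) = (w - 4)*(w + 3)*(w^2 + w) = w*(w - 4)*(w + 3)*(w + 1)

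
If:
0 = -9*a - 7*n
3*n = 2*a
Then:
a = 0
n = 0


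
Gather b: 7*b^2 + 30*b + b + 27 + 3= 7*b^2 + 31*b + 30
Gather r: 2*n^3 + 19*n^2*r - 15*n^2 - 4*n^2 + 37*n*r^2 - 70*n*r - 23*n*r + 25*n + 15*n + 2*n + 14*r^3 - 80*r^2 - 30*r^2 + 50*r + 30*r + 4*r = 2*n^3 - 19*n^2 + 42*n + 14*r^3 + r^2*(37*n - 110) + r*(19*n^2 - 93*n + 84)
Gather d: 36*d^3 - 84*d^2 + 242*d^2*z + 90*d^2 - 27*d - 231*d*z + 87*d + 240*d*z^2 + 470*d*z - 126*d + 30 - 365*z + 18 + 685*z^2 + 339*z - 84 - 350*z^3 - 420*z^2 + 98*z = 36*d^3 + d^2*(242*z + 6) + d*(240*z^2 + 239*z - 66) - 350*z^3 + 265*z^2 + 72*z - 36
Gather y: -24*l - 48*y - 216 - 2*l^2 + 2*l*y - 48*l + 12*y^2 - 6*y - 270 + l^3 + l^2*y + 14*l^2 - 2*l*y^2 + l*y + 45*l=l^3 + 12*l^2 - 27*l + y^2*(12 - 2*l) + y*(l^2 + 3*l - 54) - 486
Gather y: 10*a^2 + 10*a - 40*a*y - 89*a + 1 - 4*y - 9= 10*a^2 - 79*a + y*(-40*a - 4) - 8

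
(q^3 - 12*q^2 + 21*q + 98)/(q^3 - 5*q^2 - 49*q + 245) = (q^2 - 5*q - 14)/(q^2 + 2*q - 35)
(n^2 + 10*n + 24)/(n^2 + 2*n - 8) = (n + 6)/(n - 2)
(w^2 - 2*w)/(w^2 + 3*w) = (w - 2)/(w + 3)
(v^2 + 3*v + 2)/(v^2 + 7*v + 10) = (v + 1)/(v + 5)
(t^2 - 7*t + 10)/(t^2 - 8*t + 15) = (t - 2)/(t - 3)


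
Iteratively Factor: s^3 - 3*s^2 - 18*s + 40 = (s - 2)*(s^2 - s - 20) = (s - 5)*(s - 2)*(s + 4)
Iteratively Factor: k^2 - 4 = (k - 2)*(k + 2)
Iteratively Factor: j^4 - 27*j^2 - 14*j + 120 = (j + 3)*(j^3 - 3*j^2 - 18*j + 40) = (j - 2)*(j + 3)*(j^2 - j - 20) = (j - 5)*(j - 2)*(j + 3)*(j + 4)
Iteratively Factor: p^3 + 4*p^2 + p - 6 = (p + 2)*(p^2 + 2*p - 3) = (p - 1)*(p + 2)*(p + 3)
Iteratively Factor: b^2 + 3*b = (b + 3)*(b)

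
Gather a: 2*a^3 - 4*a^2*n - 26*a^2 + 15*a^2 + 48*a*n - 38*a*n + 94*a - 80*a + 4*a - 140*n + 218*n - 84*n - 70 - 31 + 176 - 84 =2*a^3 + a^2*(-4*n - 11) + a*(10*n + 18) - 6*n - 9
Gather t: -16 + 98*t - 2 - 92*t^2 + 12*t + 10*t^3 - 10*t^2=10*t^3 - 102*t^2 + 110*t - 18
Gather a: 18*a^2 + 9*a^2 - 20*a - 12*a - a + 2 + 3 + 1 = 27*a^2 - 33*a + 6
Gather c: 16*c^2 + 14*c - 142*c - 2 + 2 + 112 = 16*c^2 - 128*c + 112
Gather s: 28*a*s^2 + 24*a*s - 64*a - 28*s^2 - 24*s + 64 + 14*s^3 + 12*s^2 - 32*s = -64*a + 14*s^3 + s^2*(28*a - 16) + s*(24*a - 56) + 64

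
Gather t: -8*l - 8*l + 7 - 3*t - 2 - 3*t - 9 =-16*l - 6*t - 4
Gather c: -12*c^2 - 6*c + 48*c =-12*c^2 + 42*c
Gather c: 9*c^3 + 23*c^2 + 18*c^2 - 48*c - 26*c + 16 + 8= 9*c^3 + 41*c^2 - 74*c + 24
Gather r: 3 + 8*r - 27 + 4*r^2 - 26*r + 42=4*r^2 - 18*r + 18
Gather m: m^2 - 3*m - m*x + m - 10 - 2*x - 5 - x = m^2 + m*(-x - 2) - 3*x - 15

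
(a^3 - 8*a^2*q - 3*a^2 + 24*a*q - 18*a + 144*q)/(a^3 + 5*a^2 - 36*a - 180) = (a^2 - 8*a*q + 3*a - 24*q)/(a^2 + 11*a + 30)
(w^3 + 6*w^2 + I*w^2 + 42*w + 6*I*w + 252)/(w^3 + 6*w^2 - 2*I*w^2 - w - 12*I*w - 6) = (w^2 + I*w + 42)/(w^2 - 2*I*w - 1)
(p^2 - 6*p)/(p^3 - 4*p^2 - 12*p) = 1/(p + 2)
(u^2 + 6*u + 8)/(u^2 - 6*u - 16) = (u + 4)/(u - 8)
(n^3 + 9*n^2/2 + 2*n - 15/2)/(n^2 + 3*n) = n + 3/2 - 5/(2*n)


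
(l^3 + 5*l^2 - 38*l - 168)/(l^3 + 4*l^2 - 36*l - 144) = (l + 7)/(l + 6)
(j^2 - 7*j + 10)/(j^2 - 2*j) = (j - 5)/j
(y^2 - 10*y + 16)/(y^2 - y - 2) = (y - 8)/(y + 1)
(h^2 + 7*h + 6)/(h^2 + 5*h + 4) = (h + 6)/(h + 4)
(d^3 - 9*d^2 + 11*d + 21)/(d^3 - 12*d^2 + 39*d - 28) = (d^2 - 2*d - 3)/(d^2 - 5*d + 4)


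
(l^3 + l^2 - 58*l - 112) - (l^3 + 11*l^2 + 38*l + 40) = -10*l^2 - 96*l - 152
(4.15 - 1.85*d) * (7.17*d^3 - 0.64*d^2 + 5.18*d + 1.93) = -13.2645*d^4 + 30.9395*d^3 - 12.239*d^2 + 17.9265*d + 8.0095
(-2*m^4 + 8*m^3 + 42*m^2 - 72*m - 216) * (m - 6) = -2*m^5 + 20*m^4 - 6*m^3 - 324*m^2 + 216*m + 1296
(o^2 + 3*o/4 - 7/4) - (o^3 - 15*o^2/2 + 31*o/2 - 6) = -o^3 + 17*o^2/2 - 59*o/4 + 17/4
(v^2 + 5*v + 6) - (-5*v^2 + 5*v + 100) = 6*v^2 - 94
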